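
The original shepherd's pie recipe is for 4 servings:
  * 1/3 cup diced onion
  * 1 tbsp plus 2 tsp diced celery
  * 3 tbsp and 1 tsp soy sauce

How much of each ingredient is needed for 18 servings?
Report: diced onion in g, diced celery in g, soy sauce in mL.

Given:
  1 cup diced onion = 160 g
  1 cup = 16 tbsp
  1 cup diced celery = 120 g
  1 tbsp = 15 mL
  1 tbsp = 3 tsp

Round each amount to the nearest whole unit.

Scaling factor: 18/4 = 9/2 = 4.5.
diced onion: 1/3 cup × 9/2 × 160 g/cup = 240 g
diced celery: (1 tbsp + 2 tsp = 5/3 tbsp) × 9/2 ÷ 16 tbsp/cup × 120 g/cup ≈ 56 g
soy sauce: (3 tbsp + 1 tsp = 10/3 tbsp) × 9/2 × 15 mL/tbsp = 225 mL

diced onion: 240 g; diced celery: 56 g; soy sauce: 225 mL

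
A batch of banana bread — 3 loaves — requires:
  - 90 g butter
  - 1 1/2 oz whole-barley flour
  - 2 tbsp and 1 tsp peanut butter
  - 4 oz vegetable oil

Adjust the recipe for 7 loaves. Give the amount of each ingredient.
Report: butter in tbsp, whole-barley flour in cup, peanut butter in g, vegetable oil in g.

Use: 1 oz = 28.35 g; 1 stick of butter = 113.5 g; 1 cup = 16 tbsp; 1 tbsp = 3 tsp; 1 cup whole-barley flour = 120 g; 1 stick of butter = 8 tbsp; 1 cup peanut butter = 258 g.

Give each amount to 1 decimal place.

Scaling factor: 7/3.
butter: 90 g × 7/3 ÷ 113.5 g/stick × 8 tbsp/stick ≈ 14.8 tbsp
whole-barley flour: 1.5 oz × 7/3 × 28.35 g/oz ÷ 120 g/cup ≈ 0.8 cup
peanut butter: (2 tbsp + 1 tsp = 7/3 tbsp) × 7/3 ÷ 16 tbsp/cup × 258 g/cup ≈ 87.8 g
vegetable oil: 4 oz × 7/3 × 28.35 g/oz = 264.6 g

butter: 14.8 tbsp; whole-barley flour: 0.8 cup; peanut butter: 87.8 g; vegetable oil: 264.6 g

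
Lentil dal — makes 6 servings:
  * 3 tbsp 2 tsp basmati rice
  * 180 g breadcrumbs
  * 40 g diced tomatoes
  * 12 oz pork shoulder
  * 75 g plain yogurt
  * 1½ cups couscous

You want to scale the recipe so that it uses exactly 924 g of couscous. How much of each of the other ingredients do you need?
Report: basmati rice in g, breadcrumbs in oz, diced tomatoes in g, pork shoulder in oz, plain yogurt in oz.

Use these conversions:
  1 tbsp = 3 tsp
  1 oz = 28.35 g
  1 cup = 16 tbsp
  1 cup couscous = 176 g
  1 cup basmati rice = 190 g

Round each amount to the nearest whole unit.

The original recipe has 264 g of couscous, so the scaling factor is 924 ÷ 264 = 7/2 = 3.5.
basmati rice: (3 tbsp + 2 tsp = 11/3 tbsp) × 7/2 ÷ 16 tbsp/cup × 190 g/cup ≈ 152 g
breadcrumbs: 180 g × 7/2 ÷ 28.35 g/oz ≈ 22 oz
diced tomatoes: 40 g × 7/2 = 140 g
pork shoulder: 12 oz × 7/2 = 42 oz
plain yogurt: 75 g × 7/2 ÷ 28.35 g/oz ≈ 9 oz

basmati rice: 152 g; breadcrumbs: 22 oz; diced tomatoes: 140 g; pork shoulder: 42 oz; plain yogurt: 9 oz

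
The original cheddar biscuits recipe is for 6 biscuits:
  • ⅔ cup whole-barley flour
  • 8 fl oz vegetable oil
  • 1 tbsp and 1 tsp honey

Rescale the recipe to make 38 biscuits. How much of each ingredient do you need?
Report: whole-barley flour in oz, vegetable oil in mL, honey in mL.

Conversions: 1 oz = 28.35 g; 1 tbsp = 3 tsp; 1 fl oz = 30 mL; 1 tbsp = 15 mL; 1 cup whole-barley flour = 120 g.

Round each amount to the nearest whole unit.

whole-barley flour: 18 oz; vegetable oil: 1520 mL; honey: 127 mL

Scaling factor: 38/6 = 19/3.
whole-barley flour: 2/3 cup × 19/3 × 120 g/cup ÷ 28.35 g/oz ≈ 18 oz
vegetable oil: 8 fl oz × 19/3 × 30 mL/fl oz = 1520 mL
honey: (1 tbsp + 1 tsp = 4/3 tbsp) × 19/3 × 15 mL/tbsp ≈ 127 mL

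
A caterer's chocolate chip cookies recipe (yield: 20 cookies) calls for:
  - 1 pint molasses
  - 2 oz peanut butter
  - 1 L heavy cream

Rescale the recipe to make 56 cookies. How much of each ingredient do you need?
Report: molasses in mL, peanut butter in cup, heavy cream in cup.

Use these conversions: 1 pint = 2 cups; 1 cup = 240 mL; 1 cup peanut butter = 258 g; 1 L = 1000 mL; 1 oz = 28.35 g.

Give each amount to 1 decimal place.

Scaling factor: 56/20 = 14/5 = 2.8.
molasses: 1 pint × 14/5 × 2 cup/pint × 240 mL/cup = 1344.0 mL
peanut butter: 2 oz × 14/5 × 28.35 g/oz ÷ 258 g/cup ≈ 0.6 cup
heavy cream: 1 L × 14/5 × 1000 mL/L ÷ 240 mL/cup ≈ 11.7 cup

molasses: 1344.0 mL; peanut butter: 0.6 cup; heavy cream: 11.7 cup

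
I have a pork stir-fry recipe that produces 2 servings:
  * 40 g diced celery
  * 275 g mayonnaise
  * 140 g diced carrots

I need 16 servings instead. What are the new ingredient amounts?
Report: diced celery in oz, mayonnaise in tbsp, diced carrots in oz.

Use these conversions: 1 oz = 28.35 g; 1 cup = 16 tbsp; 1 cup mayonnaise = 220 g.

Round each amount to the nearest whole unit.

diced celery: 11 oz; mayonnaise: 160 tbsp; diced carrots: 40 oz

Scaling factor: 16/2 = 8.
diced celery: 40 g × 8 ÷ 28.35 g/oz ≈ 11 oz
mayonnaise: 275 g × 8 ÷ 220 g/cup × 16 tbsp/cup = 160 tbsp
diced carrots: 140 g × 8 ÷ 28.35 g/oz ≈ 40 oz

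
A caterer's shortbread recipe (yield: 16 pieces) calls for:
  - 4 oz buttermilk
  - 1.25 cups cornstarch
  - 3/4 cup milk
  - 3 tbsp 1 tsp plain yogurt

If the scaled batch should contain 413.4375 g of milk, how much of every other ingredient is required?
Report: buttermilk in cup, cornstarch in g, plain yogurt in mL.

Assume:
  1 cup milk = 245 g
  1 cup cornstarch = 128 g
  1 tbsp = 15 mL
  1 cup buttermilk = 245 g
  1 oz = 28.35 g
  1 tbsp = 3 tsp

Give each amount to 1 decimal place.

The original recipe has 183.75 g of milk, so the scaling factor is 413.4375 ÷ 183.75 = 9/4 = 2.25.
buttermilk: 4 oz × 9/4 × 28.35 g/oz ÷ 245 g/cup ≈ 1.0 cup
cornstarch: 1.25 cup × 9/4 × 128 g/cup = 360.0 g
plain yogurt: (3 tbsp + 1 tsp = 10/3 tbsp) × 9/4 × 15 mL/tbsp = 112.5 mL

buttermilk: 1.0 cup; cornstarch: 360.0 g; plain yogurt: 112.5 mL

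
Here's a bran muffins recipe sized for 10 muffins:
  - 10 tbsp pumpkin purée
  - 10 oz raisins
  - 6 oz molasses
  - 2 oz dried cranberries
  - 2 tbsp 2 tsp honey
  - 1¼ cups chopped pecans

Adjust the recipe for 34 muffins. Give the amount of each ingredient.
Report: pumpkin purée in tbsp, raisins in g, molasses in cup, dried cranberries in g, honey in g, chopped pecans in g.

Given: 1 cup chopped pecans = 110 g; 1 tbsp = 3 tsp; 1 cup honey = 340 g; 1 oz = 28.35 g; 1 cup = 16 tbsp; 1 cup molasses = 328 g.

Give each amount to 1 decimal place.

pumpkin purée: 34.0 tbsp; raisins: 963.9 g; molasses: 1.8 cup; dried cranberries: 192.8 g; honey: 192.7 g; chopped pecans: 467.5 g

Scaling factor: 34/10 = 17/5 = 3.4.
pumpkin purée: 10 tbsp × 17/5 = 34.0 tbsp
raisins: 10 oz × 17/5 × 28.35 g/oz = 963.9 g
molasses: 6 oz × 17/5 × 28.35 g/oz ÷ 328 g/cup ≈ 1.8 cup
dried cranberries: 2 oz × 17/5 × 28.35 g/oz ≈ 192.8 g
honey: (2 tbsp + 2 tsp = 8/3 tbsp) × 17/5 ÷ 16 tbsp/cup × 340 g/cup ≈ 192.7 g
chopped pecans: 1.25 cup × 17/5 × 110 g/cup = 467.5 g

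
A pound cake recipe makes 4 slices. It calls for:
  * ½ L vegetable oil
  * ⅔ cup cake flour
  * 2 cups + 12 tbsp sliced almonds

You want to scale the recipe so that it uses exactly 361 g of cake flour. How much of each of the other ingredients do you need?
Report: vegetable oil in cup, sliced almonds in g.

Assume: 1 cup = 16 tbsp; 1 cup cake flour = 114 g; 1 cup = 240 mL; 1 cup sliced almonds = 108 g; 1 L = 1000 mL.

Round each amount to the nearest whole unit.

vegetable oil: 10 cup; sliced almonds: 1411 g

The original recipe has 76 g of cake flour, so the scaling factor is 361 ÷ 76 = 19/4 = 4.75.
vegetable oil: 0.5 L × 19/4 × 1000 mL/L ÷ 240 mL/cup ≈ 10 cup
sliced almonds: (2 cup + 12 tbsp = 2.75 cup) × 19/4 × 108 g/cup ≈ 1411 g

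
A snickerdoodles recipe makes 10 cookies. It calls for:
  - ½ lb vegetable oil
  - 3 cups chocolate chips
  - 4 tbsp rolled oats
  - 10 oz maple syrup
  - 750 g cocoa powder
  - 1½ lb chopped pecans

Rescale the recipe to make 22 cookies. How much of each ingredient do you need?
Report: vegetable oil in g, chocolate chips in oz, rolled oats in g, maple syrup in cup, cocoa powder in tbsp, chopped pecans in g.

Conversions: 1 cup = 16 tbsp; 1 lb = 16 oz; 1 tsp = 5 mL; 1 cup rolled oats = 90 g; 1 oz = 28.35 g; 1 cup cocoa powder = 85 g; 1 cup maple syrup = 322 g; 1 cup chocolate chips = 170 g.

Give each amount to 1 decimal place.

vegetable oil: 499.0 g; chocolate chips: 39.6 oz; rolled oats: 49.5 g; maple syrup: 1.9 cup; cocoa powder: 310.6 tbsp; chopped pecans: 1496.9 g

Scaling factor: 22/10 = 11/5 = 2.2.
vegetable oil: 0.5 lb × 11/5 × 16 oz/lb × 28.35 g/oz ≈ 499.0 g
chocolate chips: 3 cup × 11/5 × 170 g/cup ÷ 28.35 g/oz ≈ 39.6 oz
rolled oats: 4 tbsp × 11/5 ÷ 16 tbsp/cup × 90 g/cup = 49.5 g
maple syrup: 10 oz × 11/5 × 28.35 g/oz ÷ 322 g/cup ≈ 1.9 cup
cocoa powder: 750 g × 11/5 ÷ 85 g/cup × 16 tbsp/cup ≈ 310.6 tbsp
chopped pecans: 1.5 lb × 11/5 × 16 oz/lb × 28.35 g/oz ≈ 1496.9 g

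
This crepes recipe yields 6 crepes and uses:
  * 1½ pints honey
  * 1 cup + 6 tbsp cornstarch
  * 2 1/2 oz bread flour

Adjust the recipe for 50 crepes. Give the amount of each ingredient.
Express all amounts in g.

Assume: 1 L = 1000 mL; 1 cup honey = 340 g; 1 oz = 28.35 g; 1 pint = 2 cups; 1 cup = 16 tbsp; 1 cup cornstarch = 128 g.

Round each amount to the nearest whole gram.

honey: 8500 g; cornstarch: 1467 g; bread flour: 591 g

Scaling factor: 50/6 = 25/3.
honey: 1.5 pint × 25/3 × 2 cup/pint × 340 g/cup = 8500 g
cornstarch: (1 cup + 6 tbsp = 1.375 cup) × 25/3 × 128 g/cup ≈ 1467 g
bread flour: 2.5 oz × 25/3 × 28.35 g/oz ≈ 591 g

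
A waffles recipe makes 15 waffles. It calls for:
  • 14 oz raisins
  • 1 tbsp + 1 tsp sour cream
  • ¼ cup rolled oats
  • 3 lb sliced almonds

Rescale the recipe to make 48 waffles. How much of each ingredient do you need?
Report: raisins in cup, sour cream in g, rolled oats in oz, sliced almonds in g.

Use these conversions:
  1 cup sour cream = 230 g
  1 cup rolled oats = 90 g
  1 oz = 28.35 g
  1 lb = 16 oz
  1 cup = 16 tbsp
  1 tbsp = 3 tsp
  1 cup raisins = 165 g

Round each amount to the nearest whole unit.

Scaling factor: 48/15 = 16/5 = 3.2.
raisins: 14 oz × 16/5 × 28.35 g/oz ÷ 165 g/cup ≈ 8 cup
sour cream: (1 tbsp + 1 tsp = 4/3 tbsp) × 16/5 ÷ 16 tbsp/cup × 230 g/cup ≈ 61 g
rolled oats: 0.25 cup × 16/5 × 90 g/cup ÷ 28.35 g/oz ≈ 3 oz
sliced almonds: 3 lb × 16/5 × 16 oz/lb × 28.35 g/oz ≈ 4355 g

raisins: 8 cup; sour cream: 61 g; rolled oats: 3 oz; sliced almonds: 4355 g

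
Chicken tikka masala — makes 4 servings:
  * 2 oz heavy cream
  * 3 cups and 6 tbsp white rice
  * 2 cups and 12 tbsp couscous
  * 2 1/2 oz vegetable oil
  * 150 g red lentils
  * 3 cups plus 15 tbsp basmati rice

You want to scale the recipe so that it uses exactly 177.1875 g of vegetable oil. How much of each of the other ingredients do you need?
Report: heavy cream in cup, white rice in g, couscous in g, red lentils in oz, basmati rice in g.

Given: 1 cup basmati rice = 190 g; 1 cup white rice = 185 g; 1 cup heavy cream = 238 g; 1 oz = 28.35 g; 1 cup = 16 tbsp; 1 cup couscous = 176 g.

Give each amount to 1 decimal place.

The original recipe has 70.875 g of vegetable oil, so the scaling factor is 177.1875 ÷ 70.875 = 5/2 = 2.5.
heavy cream: 2 oz × 5/2 × 28.35 g/oz ÷ 238 g/cup ≈ 0.6 cup
white rice: (3 cup + 6 tbsp = 3.375 cup) × 5/2 × 185 g/cup ≈ 1560.9 g
couscous: (2 cup + 12 tbsp = 2.75 cup) × 5/2 × 176 g/cup = 1210.0 g
red lentils: 150 g × 5/2 ÷ 28.35 g/oz ≈ 13.2 oz
basmati rice: (3 cup + 15 tbsp = 3.9375 cup) × 5/2 × 190 g/cup ≈ 1870.3 g

heavy cream: 0.6 cup; white rice: 1560.9 g; couscous: 1210.0 g; red lentils: 13.2 oz; basmati rice: 1870.3 g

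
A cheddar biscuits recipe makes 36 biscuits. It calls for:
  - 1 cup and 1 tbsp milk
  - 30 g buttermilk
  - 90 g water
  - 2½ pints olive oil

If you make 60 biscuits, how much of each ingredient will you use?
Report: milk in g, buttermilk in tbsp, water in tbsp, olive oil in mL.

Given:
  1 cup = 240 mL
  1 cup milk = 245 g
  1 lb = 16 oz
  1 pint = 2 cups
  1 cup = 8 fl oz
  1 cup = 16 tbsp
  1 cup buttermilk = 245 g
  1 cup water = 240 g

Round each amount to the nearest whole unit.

Scaling factor: 60/36 = 5/3.
milk: (1 cup + 1 tbsp = 1.0625 cup) × 5/3 × 245 g/cup ≈ 434 g
buttermilk: 30 g × 5/3 ÷ 245 g/cup × 16 tbsp/cup ≈ 3 tbsp
water: 90 g × 5/3 ÷ 240 g/cup × 16 tbsp/cup = 10 tbsp
olive oil: 2.5 pint × 5/3 × 2 cup/pint × 240 mL/cup = 2000 mL

milk: 434 g; buttermilk: 3 tbsp; water: 10 tbsp; olive oil: 2000 mL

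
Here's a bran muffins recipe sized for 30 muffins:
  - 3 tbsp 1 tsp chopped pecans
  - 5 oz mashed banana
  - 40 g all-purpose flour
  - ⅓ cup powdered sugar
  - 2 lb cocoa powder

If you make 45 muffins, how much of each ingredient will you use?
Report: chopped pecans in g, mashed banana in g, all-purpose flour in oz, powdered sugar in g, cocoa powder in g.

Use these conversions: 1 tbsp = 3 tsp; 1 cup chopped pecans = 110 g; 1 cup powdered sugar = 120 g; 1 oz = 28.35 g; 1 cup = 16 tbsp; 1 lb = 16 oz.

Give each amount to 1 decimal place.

Scaling factor: 45/30 = 3/2 = 1.5.
chopped pecans: (3 tbsp + 1 tsp = 10/3 tbsp) × 3/2 ÷ 16 tbsp/cup × 110 g/cup ≈ 34.4 g
mashed banana: 5 oz × 3/2 × 28.35 g/oz ≈ 212.6 g
all-purpose flour: 40 g × 3/2 ÷ 28.35 g/oz ≈ 2.1 oz
powdered sugar: 1/3 cup × 3/2 × 120 g/cup = 60.0 g
cocoa powder: 2 lb × 3/2 × 16 oz/lb × 28.35 g/oz = 1360.8 g

chopped pecans: 34.4 g; mashed banana: 212.6 g; all-purpose flour: 2.1 oz; powdered sugar: 60.0 g; cocoa powder: 1360.8 g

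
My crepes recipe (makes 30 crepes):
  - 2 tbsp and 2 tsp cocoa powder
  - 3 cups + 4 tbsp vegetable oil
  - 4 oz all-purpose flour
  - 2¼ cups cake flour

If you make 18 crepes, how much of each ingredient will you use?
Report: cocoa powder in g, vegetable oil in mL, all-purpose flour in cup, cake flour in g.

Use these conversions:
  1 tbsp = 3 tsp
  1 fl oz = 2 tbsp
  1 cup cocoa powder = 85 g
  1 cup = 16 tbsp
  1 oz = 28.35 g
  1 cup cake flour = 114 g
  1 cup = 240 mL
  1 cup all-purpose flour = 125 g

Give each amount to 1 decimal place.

Scaling factor: 18/30 = 3/5 = 0.6.
cocoa powder: (2 tbsp + 2 tsp = 8/3 tbsp) × 3/5 ÷ 16 tbsp/cup × 85 g/cup = 8.5 g
vegetable oil: (3 cup + 4 tbsp = 3.25 cup) × 3/5 × 240 mL/cup = 468.0 mL
all-purpose flour: 4 oz × 3/5 × 28.35 g/oz ÷ 125 g/cup ≈ 0.5 cup
cake flour: 2.25 cup × 3/5 × 114 g/cup = 153.9 g

cocoa powder: 8.5 g; vegetable oil: 468.0 mL; all-purpose flour: 0.5 cup; cake flour: 153.9 g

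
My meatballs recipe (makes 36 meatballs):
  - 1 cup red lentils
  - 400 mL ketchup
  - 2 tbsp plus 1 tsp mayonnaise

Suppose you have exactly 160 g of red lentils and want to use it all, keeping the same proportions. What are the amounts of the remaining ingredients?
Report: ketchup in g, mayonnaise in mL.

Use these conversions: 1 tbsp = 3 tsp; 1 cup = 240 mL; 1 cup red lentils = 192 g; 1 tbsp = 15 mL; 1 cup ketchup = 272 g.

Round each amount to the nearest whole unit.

The original recipe has 192 g of red lentils, so the scaling factor is 160 ÷ 192 = 5/6.
ketchup: 400 mL × 5/6 ÷ 240 mL/cup × 272 g/cup ≈ 378 g
mayonnaise: (2 tbsp + 1 tsp = 7/3 tbsp) × 5/6 × 15 mL/tbsp ≈ 29 mL

ketchup: 378 g; mayonnaise: 29 mL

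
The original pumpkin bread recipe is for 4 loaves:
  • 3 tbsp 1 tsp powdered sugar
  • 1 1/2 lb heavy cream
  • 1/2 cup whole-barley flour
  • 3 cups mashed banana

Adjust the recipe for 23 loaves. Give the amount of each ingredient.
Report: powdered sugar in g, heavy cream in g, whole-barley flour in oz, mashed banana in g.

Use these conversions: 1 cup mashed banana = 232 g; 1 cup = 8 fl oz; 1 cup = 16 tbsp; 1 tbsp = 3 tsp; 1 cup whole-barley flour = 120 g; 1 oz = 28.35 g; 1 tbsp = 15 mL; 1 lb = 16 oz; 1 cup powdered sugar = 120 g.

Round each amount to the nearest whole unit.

Scaling factor: 23/4 = 5.75.
powdered sugar: (3 tbsp + 1 tsp = 10/3 tbsp) × 23/4 ÷ 16 tbsp/cup × 120 g/cup ≈ 144 g
heavy cream: 1.5 lb × 23/4 × 16 oz/lb × 28.35 g/oz ≈ 3912 g
whole-barley flour: 0.5 cup × 23/4 × 120 g/cup ÷ 28.35 g/oz ≈ 12 oz
mashed banana: 3 cup × 23/4 × 232 g/cup = 4002 g

powdered sugar: 144 g; heavy cream: 3912 g; whole-barley flour: 12 oz; mashed banana: 4002 g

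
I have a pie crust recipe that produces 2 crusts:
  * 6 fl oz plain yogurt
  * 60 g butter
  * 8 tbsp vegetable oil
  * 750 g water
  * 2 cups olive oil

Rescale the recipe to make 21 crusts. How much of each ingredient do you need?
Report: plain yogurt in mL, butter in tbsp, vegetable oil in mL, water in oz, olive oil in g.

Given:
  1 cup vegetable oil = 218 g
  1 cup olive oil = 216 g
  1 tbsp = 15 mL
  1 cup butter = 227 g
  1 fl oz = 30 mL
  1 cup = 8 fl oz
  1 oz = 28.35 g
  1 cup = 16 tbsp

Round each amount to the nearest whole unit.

plain yogurt: 1890 mL; butter: 44 tbsp; vegetable oil: 1260 mL; water: 278 oz; olive oil: 4536 g

Scaling factor: 21/2 = 10.5.
plain yogurt: 6 fl oz × 21/2 × 30 mL/fl oz = 1890 mL
butter: 60 g × 21/2 ÷ 227 g/cup × 16 tbsp/cup ≈ 44 tbsp
vegetable oil: 8 tbsp × 21/2 × 15 mL/tbsp = 1260 mL
water: 750 g × 21/2 ÷ 28.35 g/oz ≈ 278 oz
olive oil: 2 cup × 21/2 × 216 g/cup = 4536 g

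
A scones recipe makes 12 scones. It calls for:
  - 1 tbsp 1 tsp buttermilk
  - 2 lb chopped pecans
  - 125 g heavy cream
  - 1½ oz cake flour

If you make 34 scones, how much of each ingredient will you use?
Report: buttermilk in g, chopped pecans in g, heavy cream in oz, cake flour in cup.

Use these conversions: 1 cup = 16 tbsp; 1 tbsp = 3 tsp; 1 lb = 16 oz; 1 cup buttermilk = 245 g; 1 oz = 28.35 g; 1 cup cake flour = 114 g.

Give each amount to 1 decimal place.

buttermilk: 57.8 g; chopped pecans: 2570.4 g; heavy cream: 12.5 oz; cake flour: 1.1 cup

Scaling factor: 34/12 = 17/6.
buttermilk: (1 tbsp + 1 tsp = 4/3 tbsp) × 17/6 ÷ 16 tbsp/cup × 245 g/cup ≈ 57.8 g
chopped pecans: 2 lb × 17/6 × 16 oz/lb × 28.35 g/oz = 2570.4 g
heavy cream: 125 g × 17/6 ÷ 28.35 g/oz ≈ 12.5 oz
cake flour: 1.5 oz × 17/6 × 28.35 g/oz ÷ 114 g/cup ≈ 1.1 cup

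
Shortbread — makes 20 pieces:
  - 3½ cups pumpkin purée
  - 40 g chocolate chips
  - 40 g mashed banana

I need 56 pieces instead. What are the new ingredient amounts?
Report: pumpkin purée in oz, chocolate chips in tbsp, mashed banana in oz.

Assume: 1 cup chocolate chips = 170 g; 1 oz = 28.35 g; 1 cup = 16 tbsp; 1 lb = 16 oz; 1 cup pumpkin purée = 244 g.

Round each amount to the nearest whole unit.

Scaling factor: 56/20 = 14/5 = 2.8.
pumpkin purée: 3.5 cup × 14/5 × 244 g/cup ÷ 28.35 g/oz ≈ 84 oz
chocolate chips: 40 g × 14/5 ÷ 170 g/cup × 16 tbsp/cup ≈ 11 tbsp
mashed banana: 40 g × 14/5 ÷ 28.35 g/oz ≈ 4 oz

pumpkin purée: 84 oz; chocolate chips: 11 tbsp; mashed banana: 4 oz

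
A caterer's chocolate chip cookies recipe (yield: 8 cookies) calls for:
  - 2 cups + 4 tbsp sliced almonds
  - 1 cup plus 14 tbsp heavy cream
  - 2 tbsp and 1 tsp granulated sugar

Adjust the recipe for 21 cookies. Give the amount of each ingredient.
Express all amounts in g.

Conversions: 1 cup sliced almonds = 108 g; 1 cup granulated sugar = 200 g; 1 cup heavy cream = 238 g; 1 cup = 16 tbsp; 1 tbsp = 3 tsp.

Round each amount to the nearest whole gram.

Scaling factor: 21/8 = 2.625.
sliced almonds: (2 cup + 4 tbsp = 2.25 cup) × 21/8 × 108 g/cup ≈ 638 g
heavy cream: (1 cup + 14 tbsp = 1.875 cup) × 21/8 × 238 g/cup ≈ 1171 g
granulated sugar: (2 tbsp + 1 tsp = 7/3 tbsp) × 21/8 ÷ 16 tbsp/cup × 200 g/cup ≈ 77 g

sliced almonds: 638 g; heavy cream: 1171 g; granulated sugar: 77 g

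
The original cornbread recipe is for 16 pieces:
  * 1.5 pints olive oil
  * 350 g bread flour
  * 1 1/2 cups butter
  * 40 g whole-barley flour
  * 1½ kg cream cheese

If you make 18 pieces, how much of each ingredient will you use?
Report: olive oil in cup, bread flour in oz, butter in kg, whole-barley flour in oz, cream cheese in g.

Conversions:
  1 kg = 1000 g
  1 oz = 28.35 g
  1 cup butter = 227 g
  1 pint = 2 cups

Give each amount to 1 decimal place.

Scaling factor: 18/16 = 9/8 = 1.125.
olive oil: 1.5 pint × 9/8 × 2 cup/pint ≈ 3.4 cup
bread flour: 350 g × 9/8 ÷ 28.35 g/oz ≈ 13.9 oz
butter: 1.5 cup × 9/8 × 227 g/cup ÷ 1000 g/kg ≈ 0.4 kg
whole-barley flour: 40 g × 9/8 ÷ 28.35 g/oz ≈ 1.6 oz
cream cheese: 1.5 kg × 9/8 × 1000 g/kg = 1687.5 g

olive oil: 3.4 cup; bread flour: 13.9 oz; butter: 0.4 kg; whole-barley flour: 1.6 oz; cream cheese: 1687.5 g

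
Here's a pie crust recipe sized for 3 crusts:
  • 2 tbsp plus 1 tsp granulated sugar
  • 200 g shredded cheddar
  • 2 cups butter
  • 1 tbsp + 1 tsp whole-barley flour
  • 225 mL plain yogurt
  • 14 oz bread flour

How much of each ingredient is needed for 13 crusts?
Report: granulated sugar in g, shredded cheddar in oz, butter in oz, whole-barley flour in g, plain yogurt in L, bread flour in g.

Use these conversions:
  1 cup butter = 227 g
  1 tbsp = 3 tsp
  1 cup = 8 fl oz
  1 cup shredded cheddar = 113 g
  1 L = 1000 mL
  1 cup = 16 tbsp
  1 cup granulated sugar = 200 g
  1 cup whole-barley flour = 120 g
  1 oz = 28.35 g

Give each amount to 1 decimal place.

granulated sugar: 126.4 g; shredded cheddar: 30.6 oz; butter: 69.4 oz; whole-barley flour: 43.3 g; plain yogurt: 1.0 L; bread flour: 1719.9 g

Scaling factor: 13/3.
granulated sugar: (2 tbsp + 1 tsp = 7/3 tbsp) × 13/3 ÷ 16 tbsp/cup × 200 g/cup ≈ 126.4 g
shredded cheddar: 200 g × 13/3 ÷ 28.35 g/oz ≈ 30.6 oz
butter: 2 cup × 13/3 × 227 g/cup ÷ 28.35 g/oz ≈ 69.4 oz
whole-barley flour: (1 tbsp + 1 tsp = 4/3 tbsp) × 13/3 ÷ 16 tbsp/cup × 120 g/cup ≈ 43.3 g
plain yogurt: 225 mL × 13/3 ÷ 1000 mL/L ≈ 1.0 L
bread flour: 14 oz × 13/3 × 28.35 g/oz = 1719.9 g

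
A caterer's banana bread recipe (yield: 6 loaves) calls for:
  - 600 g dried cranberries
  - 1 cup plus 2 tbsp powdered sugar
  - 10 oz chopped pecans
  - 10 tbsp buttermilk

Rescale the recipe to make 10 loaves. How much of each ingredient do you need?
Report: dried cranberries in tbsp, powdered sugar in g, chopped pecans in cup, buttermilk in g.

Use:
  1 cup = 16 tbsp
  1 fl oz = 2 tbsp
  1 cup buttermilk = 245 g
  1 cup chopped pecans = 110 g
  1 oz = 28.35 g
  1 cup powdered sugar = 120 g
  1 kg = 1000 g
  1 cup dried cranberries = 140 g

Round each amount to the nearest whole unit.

dried cranberries: 114 tbsp; powdered sugar: 225 g; chopped pecans: 4 cup; buttermilk: 255 g

Scaling factor: 10/6 = 5/3.
dried cranberries: 600 g × 5/3 ÷ 140 g/cup × 16 tbsp/cup ≈ 114 tbsp
powdered sugar: (1 cup + 2 tbsp = 1.125 cup) × 5/3 × 120 g/cup = 225 g
chopped pecans: 10 oz × 5/3 × 28.35 g/oz ÷ 110 g/cup ≈ 4 cup
buttermilk: 10 tbsp × 5/3 ÷ 16 tbsp/cup × 245 g/cup ≈ 255 g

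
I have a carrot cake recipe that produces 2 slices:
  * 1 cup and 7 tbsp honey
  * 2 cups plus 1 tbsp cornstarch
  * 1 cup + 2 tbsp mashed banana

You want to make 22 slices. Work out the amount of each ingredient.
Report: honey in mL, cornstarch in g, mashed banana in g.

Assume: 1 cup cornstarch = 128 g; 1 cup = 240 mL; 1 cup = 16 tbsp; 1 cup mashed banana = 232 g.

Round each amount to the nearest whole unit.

Scaling factor: 22/2 = 11.
honey: (1 cup + 7 tbsp = 1.4375 cup) × 11 × 240 mL/cup = 3795 mL
cornstarch: (2 cup + 1 tbsp = 2.0625 cup) × 11 × 128 g/cup = 2904 g
mashed banana: (1 cup + 2 tbsp = 1.125 cup) × 11 × 232 g/cup = 2871 g

honey: 3795 mL; cornstarch: 2904 g; mashed banana: 2871 g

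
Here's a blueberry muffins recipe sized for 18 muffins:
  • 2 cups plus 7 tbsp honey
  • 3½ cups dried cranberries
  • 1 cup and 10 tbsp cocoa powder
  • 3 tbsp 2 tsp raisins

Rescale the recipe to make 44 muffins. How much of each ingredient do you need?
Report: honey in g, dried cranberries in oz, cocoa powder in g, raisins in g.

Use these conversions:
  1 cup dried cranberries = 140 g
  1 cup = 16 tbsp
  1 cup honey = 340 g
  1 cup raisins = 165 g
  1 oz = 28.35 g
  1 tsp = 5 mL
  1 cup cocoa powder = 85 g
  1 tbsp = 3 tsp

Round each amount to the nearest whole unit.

honey: 2026 g; dried cranberries: 42 oz; cocoa powder: 338 g; raisins: 92 g

Scaling factor: 44/18 = 22/9.
honey: (2 cup + 7 tbsp = 2.4375 cup) × 22/9 × 340 g/cup ≈ 2026 g
dried cranberries: 3.5 cup × 22/9 × 140 g/cup ÷ 28.35 g/oz ≈ 42 oz
cocoa powder: (1 cup + 10 tbsp = 1.625 cup) × 22/9 × 85 g/cup ≈ 338 g
raisins: (3 tbsp + 2 tsp = 11/3 tbsp) × 22/9 ÷ 16 tbsp/cup × 165 g/cup ≈ 92 g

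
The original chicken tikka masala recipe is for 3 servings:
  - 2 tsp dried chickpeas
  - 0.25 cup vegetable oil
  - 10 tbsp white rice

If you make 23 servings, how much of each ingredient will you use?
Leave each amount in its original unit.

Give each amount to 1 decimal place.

dried chickpeas: 15.3 tsp; vegetable oil: 1.9 cup; white rice: 76.7 tbsp

Scaling factor: 23/3.
dried chickpeas: 2 tsp × 23/3 ≈ 15.3 tsp
vegetable oil: 0.25 cup × 23/3 ≈ 1.9 cup
white rice: 10 tbsp × 23/3 ≈ 76.7 tbsp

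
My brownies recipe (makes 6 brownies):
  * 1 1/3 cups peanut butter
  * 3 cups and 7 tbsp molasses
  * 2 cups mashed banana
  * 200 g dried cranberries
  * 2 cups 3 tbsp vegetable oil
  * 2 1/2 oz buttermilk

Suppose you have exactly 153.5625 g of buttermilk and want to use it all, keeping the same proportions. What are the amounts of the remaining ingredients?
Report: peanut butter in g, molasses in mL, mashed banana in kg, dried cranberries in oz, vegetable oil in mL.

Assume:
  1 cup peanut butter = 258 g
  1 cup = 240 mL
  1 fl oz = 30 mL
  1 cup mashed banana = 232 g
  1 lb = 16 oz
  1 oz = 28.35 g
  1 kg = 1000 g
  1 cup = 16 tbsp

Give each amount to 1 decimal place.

peanut butter: 745.3 g; molasses: 1787.5 mL; mashed banana: 1.0 kg; dried cranberries: 15.3 oz; vegetable oil: 1137.5 mL

The original recipe has 70.875 g of buttermilk, so the scaling factor is 153.5625 ÷ 70.875 = 13/6.
peanut butter: 4/3 cup × 13/6 × 258 g/cup ≈ 745.3 g
molasses: (3 cup + 7 tbsp = 3.4375 cup) × 13/6 × 240 mL/cup = 1787.5 mL
mashed banana: 2 cup × 13/6 × 232 g/cup ÷ 1000 g/kg ≈ 1.0 kg
dried cranberries: 200 g × 13/6 ÷ 28.35 g/oz ≈ 15.3 oz
vegetable oil: (2 cup + 3 tbsp = 2.1875 cup) × 13/6 × 240 mL/cup = 1137.5 mL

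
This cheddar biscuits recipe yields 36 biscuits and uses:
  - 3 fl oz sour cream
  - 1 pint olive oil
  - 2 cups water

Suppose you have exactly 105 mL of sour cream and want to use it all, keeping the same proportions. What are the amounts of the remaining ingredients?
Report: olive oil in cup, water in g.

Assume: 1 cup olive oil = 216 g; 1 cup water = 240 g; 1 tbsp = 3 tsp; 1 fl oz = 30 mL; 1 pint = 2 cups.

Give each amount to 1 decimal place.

The original recipe has 90 mL of sour cream, so the scaling factor is 105 ÷ 90 = 7/6.
olive oil: 1 pint × 7/6 × 2 cup/pint ≈ 2.3 cup
water: 2 cup × 7/6 × 240 g/cup = 560.0 g

olive oil: 2.3 cup; water: 560.0 g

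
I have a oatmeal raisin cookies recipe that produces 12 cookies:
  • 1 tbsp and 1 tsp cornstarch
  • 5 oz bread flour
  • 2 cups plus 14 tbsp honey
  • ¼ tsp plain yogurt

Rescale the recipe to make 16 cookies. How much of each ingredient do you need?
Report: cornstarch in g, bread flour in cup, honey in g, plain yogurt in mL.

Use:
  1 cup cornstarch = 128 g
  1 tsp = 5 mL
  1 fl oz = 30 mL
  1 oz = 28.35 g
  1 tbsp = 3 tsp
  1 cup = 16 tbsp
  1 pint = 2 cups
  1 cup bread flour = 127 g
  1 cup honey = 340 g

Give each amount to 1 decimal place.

Scaling factor: 16/12 = 4/3.
cornstarch: (1 tbsp + 1 tsp = 4/3 tbsp) × 4/3 ÷ 16 tbsp/cup × 128 g/cup ≈ 14.2 g
bread flour: 5 oz × 4/3 × 28.35 g/oz ÷ 127 g/cup ≈ 1.5 cup
honey: (2 cup + 14 tbsp = 2.875 cup) × 4/3 × 340 g/cup ≈ 1303.3 g
plain yogurt: 0.25 tsp × 4/3 × 5 mL/tsp ≈ 1.7 mL

cornstarch: 14.2 g; bread flour: 1.5 cup; honey: 1303.3 g; plain yogurt: 1.7 mL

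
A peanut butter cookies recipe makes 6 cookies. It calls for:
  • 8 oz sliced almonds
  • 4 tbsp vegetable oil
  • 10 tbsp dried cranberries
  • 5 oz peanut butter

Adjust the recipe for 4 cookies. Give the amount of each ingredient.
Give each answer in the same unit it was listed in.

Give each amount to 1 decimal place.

Scaling factor: 4/6 = 2/3.
sliced almonds: 8 oz × 2/3 ≈ 5.3 oz
vegetable oil: 4 tbsp × 2/3 ≈ 2.7 tbsp
dried cranberries: 10 tbsp × 2/3 ≈ 6.7 tbsp
peanut butter: 5 oz × 2/3 ≈ 3.3 oz

sliced almonds: 5.3 oz; vegetable oil: 2.7 tbsp; dried cranberries: 6.7 tbsp; peanut butter: 3.3 oz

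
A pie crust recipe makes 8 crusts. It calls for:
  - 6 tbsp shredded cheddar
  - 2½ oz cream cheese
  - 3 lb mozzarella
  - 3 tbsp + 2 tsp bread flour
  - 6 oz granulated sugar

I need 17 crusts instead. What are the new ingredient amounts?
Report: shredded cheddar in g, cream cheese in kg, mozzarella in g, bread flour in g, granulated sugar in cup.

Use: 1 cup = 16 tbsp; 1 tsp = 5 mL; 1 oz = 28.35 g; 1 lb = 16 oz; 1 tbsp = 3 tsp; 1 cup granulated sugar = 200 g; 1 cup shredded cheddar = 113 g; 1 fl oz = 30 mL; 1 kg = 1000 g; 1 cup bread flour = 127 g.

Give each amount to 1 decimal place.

Scaling factor: 17/8 = 2.125.
shredded cheddar: 6 tbsp × 17/8 ÷ 16 tbsp/cup × 113 g/cup ≈ 90.0 g
cream cheese: 2.5 oz × 17/8 × 28.35 g/oz ÷ 1000 g/kg ≈ 0.2 kg
mozzarella: 3 lb × 17/8 × 16 oz/lb × 28.35 g/oz = 2891.7 g
bread flour: (3 tbsp + 2 tsp = 11/3 tbsp) × 17/8 ÷ 16 tbsp/cup × 127 g/cup ≈ 61.8 g
granulated sugar: 6 oz × 17/8 × 28.35 g/oz ÷ 200 g/cup ≈ 1.8 cup

shredded cheddar: 90.0 g; cream cheese: 0.2 kg; mozzarella: 2891.7 g; bread flour: 61.8 g; granulated sugar: 1.8 cup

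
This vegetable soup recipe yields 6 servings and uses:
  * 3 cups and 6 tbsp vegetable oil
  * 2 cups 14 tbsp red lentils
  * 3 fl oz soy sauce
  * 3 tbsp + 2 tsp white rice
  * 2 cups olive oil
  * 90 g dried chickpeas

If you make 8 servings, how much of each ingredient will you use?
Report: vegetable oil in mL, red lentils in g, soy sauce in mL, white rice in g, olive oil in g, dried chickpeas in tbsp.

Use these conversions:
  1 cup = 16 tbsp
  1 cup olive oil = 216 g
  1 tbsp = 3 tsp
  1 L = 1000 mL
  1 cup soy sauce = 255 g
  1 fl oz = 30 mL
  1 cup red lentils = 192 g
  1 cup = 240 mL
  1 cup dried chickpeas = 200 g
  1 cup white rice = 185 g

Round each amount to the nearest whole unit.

Scaling factor: 8/6 = 4/3.
vegetable oil: (3 cup + 6 tbsp = 3.375 cup) × 4/3 × 240 mL/cup = 1080 mL
red lentils: (2 cup + 14 tbsp = 2.875 cup) × 4/3 × 192 g/cup = 736 g
soy sauce: 3 fl oz × 4/3 × 30 mL/fl oz = 120 mL
white rice: (3 tbsp + 2 tsp = 11/3 tbsp) × 4/3 ÷ 16 tbsp/cup × 185 g/cup ≈ 57 g
olive oil: 2 cup × 4/3 × 216 g/cup = 576 g
dried chickpeas: 90 g × 4/3 ÷ 200 g/cup × 16 tbsp/cup ≈ 10 tbsp

vegetable oil: 1080 mL; red lentils: 736 g; soy sauce: 120 mL; white rice: 57 g; olive oil: 576 g; dried chickpeas: 10 tbsp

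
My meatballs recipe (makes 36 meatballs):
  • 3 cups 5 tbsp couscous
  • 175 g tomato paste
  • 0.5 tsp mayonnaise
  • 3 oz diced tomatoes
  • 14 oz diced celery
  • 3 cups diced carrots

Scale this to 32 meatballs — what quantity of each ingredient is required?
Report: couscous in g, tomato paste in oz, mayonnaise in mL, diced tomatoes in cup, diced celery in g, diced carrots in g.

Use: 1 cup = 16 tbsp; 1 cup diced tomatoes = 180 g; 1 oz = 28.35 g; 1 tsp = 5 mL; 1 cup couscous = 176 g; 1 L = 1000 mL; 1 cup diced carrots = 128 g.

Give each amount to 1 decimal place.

couscous: 518.2 g; tomato paste: 5.5 oz; mayonnaise: 2.2 mL; diced tomatoes: 0.4 cup; diced celery: 352.8 g; diced carrots: 341.3 g

Scaling factor: 32/36 = 8/9.
couscous: (3 cup + 5 tbsp = 3.3125 cup) × 8/9 × 176 g/cup ≈ 518.2 g
tomato paste: 175 g × 8/9 ÷ 28.35 g/oz ≈ 5.5 oz
mayonnaise: 0.5 tsp × 8/9 × 5 mL/tsp ≈ 2.2 mL
diced tomatoes: 3 oz × 8/9 × 28.35 g/oz ÷ 180 g/cup ≈ 0.4 cup
diced celery: 14 oz × 8/9 × 28.35 g/oz = 352.8 g
diced carrots: 3 cup × 8/9 × 128 g/cup ≈ 341.3 g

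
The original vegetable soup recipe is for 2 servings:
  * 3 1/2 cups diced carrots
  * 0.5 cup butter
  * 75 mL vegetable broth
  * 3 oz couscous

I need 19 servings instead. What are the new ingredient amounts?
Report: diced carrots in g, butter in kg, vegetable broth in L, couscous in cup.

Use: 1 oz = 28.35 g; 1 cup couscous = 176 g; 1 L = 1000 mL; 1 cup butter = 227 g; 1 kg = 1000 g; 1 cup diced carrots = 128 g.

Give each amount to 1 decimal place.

diced carrots: 4256.0 g; butter: 1.1 kg; vegetable broth: 0.7 L; couscous: 4.6 cup

Scaling factor: 19/2 = 9.5.
diced carrots: 3.5 cup × 19/2 × 128 g/cup = 4256.0 g
butter: 0.5 cup × 19/2 × 227 g/cup ÷ 1000 g/kg ≈ 1.1 kg
vegetable broth: 75 mL × 19/2 ÷ 1000 mL/L ≈ 0.7 L
couscous: 3 oz × 19/2 × 28.35 g/oz ÷ 176 g/cup ≈ 4.6 cup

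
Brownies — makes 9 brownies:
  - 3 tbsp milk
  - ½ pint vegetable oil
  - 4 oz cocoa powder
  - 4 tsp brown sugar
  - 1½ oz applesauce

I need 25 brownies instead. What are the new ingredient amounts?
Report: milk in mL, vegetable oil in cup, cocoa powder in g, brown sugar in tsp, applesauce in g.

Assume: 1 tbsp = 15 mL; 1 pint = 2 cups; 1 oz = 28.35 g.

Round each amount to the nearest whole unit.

milk: 125 mL; vegetable oil: 3 cup; cocoa powder: 315 g; brown sugar: 11 tsp; applesauce: 118 g

Scaling factor: 25/9.
milk: 3 tbsp × 25/9 × 15 mL/tbsp = 125 mL
vegetable oil: 0.5 pint × 25/9 × 2 cup/pint ≈ 3 cup
cocoa powder: 4 oz × 25/9 × 28.35 g/oz = 315 g
brown sugar: 4 tsp × 25/9 ≈ 11 tsp
applesauce: 1.5 oz × 25/9 × 28.35 g/oz ≈ 118 g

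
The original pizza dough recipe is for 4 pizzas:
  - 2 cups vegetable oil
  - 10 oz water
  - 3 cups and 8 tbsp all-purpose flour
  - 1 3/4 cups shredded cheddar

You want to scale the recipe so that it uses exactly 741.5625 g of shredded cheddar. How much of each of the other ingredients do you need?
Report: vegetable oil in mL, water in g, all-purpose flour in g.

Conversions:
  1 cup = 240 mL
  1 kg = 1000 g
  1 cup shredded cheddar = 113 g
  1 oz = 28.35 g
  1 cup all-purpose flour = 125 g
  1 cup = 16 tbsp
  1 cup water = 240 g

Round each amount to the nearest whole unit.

vegetable oil: 1800 mL; water: 1063 g; all-purpose flour: 1641 g

The original recipe has 197.75 g of shredded cheddar, so the scaling factor is 741.5625 ÷ 197.75 = 15/4 = 3.75.
vegetable oil: 2 cup × 15/4 × 240 mL/cup = 1800 mL
water: 10 oz × 15/4 × 28.35 g/oz ≈ 1063 g
all-purpose flour: (3 cup + 8 tbsp = 3.5 cup) × 15/4 × 125 g/cup ≈ 1641 g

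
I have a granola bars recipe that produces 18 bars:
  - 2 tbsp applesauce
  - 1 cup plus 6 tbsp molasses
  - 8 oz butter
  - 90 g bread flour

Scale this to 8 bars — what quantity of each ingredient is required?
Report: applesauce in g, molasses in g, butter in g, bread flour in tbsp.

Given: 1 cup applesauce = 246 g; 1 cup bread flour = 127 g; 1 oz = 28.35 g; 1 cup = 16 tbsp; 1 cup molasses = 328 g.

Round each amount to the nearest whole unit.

applesauce: 14 g; molasses: 200 g; butter: 101 g; bread flour: 5 tbsp

Scaling factor: 8/18 = 4/9.
applesauce: 2 tbsp × 4/9 ÷ 16 tbsp/cup × 246 g/cup ≈ 14 g
molasses: (1 cup + 6 tbsp = 1.375 cup) × 4/9 × 328 g/cup ≈ 200 g
butter: 8 oz × 4/9 × 28.35 g/oz ≈ 101 g
bread flour: 90 g × 4/9 ÷ 127 g/cup × 16 tbsp/cup ≈ 5 tbsp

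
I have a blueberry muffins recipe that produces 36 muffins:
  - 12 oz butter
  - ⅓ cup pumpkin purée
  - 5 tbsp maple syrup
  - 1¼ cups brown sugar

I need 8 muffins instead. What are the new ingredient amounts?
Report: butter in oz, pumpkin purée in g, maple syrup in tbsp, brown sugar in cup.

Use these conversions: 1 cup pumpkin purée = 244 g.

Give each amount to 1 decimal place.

butter: 2.7 oz; pumpkin purée: 18.1 g; maple syrup: 1.1 tbsp; brown sugar: 0.3 cup

Scaling factor: 8/36 = 2/9.
butter: 12 oz × 2/9 ≈ 2.7 oz
pumpkin purée: 1/3 cup × 2/9 × 244 g/cup ≈ 18.1 g
maple syrup: 5 tbsp × 2/9 ≈ 1.1 tbsp
brown sugar: 1.25 cup × 2/9 ≈ 0.3 cup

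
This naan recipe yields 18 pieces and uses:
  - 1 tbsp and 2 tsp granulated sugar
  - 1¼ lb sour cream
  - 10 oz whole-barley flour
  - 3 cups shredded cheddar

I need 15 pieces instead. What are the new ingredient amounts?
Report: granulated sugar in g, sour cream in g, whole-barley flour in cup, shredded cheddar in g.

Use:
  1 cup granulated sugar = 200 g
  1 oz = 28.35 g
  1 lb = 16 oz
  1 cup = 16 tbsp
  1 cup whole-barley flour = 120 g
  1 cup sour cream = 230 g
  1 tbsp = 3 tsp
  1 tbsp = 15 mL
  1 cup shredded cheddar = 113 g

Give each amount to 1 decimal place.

Scaling factor: 15/18 = 5/6.
granulated sugar: (1 tbsp + 2 tsp = 5/3 tbsp) × 5/6 ÷ 16 tbsp/cup × 200 g/cup ≈ 17.4 g
sour cream: 1.25 lb × 5/6 × 16 oz/lb × 28.35 g/oz = 472.5 g
whole-barley flour: 10 oz × 5/6 × 28.35 g/oz ÷ 120 g/cup ≈ 2.0 cup
shredded cheddar: 3 cup × 5/6 × 113 g/cup = 282.5 g

granulated sugar: 17.4 g; sour cream: 472.5 g; whole-barley flour: 2.0 cup; shredded cheddar: 282.5 g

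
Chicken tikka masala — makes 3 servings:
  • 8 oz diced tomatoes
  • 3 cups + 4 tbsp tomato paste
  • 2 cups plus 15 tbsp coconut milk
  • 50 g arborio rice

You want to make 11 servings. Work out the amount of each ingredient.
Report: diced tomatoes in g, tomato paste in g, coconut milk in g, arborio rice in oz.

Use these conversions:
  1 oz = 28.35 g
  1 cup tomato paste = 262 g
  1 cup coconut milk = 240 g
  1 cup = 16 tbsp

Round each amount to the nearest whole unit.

diced tomatoes: 832 g; tomato paste: 3122 g; coconut milk: 2585 g; arborio rice: 6 oz

Scaling factor: 11/3.
diced tomatoes: 8 oz × 11/3 × 28.35 g/oz ≈ 832 g
tomato paste: (3 cup + 4 tbsp = 3.25 cup) × 11/3 × 262 g/cup ≈ 3122 g
coconut milk: (2 cup + 15 tbsp = 2.9375 cup) × 11/3 × 240 g/cup = 2585 g
arborio rice: 50 g × 11/3 ÷ 28.35 g/oz ≈ 6 oz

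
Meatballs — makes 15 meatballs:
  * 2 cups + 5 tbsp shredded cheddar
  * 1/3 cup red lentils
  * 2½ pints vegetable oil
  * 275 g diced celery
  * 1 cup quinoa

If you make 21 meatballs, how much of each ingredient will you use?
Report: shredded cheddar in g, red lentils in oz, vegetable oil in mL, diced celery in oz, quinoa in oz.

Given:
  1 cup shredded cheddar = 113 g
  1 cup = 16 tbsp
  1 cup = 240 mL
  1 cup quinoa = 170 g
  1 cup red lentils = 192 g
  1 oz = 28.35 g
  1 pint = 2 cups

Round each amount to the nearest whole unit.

Scaling factor: 21/15 = 7/5 = 1.4.
shredded cheddar: (2 cup + 5 tbsp = 2.3125 cup) × 7/5 × 113 g/cup ≈ 366 g
red lentils: 1/3 cup × 7/5 × 192 g/cup ÷ 28.35 g/oz ≈ 3 oz
vegetable oil: 2.5 pint × 7/5 × 2 cup/pint × 240 mL/cup = 1680 mL
diced celery: 275 g × 7/5 ÷ 28.35 g/oz ≈ 14 oz
quinoa: 1 cup × 7/5 × 170 g/cup ÷ 28.35 g/oz ≈ 8 oz

shredded cheddar: 366 g; red lentils: 3 oz; vegetable oil: 1680 mL; diced celery: 14 oz; quinoa: 8 oz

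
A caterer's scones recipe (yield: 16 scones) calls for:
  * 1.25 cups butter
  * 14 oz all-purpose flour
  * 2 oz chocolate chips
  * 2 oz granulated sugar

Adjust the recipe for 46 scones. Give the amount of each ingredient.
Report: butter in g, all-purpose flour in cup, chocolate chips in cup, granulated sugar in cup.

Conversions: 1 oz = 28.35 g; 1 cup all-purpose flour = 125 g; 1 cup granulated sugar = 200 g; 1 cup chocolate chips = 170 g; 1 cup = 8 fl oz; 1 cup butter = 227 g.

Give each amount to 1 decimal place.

Scaling factor: 46/16 = 23/8 = 2.875.
butter: 1.25 cup × 23/8 × 227 g/cup ≈ 815.8 g
all-purpose flour: 14 oz × 23/8 × 28.35 g/oz ÷ 125 g/cup ≈ 9.1 cup
chocolate chips: 2 oz × 23/8 × 28.35 g/oz ÷ 170 g/cup ≈ 1.0 cup
granulated sugar: 2 oz × 23/8 × 28.35 g/oz ÷ 200 g/cup ≈ 0.8 cup

butter: 815.8 g; all-purpose flour: 9.1 cup; chocolate chips: 1.0 cup; granulated sugar: 0.8 cup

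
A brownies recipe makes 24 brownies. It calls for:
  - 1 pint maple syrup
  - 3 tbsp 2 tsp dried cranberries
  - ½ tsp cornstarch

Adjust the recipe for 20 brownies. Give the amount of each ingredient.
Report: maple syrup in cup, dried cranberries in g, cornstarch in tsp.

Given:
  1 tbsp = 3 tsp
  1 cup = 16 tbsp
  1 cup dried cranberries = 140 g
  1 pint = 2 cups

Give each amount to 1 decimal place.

Scaling factor: 20/24 = 5/6.
maple syrup: 1 pint × 5/6 × 2 cup/pint ≈ 1.7 cup
dried cranberries: (3 tbsp + 2 tsp = 11/3 tbsp) × 5/6 ÷ 16 tbsp/cup × 140 g/cup ≈ 26.7 g
cornstarch: 0.5 tsp × 5/6 ≈ 0.4 tsp

maple syrup: 1.7 cup; dried cranberries: 26.7 g; cornstarch: 0.4 tsp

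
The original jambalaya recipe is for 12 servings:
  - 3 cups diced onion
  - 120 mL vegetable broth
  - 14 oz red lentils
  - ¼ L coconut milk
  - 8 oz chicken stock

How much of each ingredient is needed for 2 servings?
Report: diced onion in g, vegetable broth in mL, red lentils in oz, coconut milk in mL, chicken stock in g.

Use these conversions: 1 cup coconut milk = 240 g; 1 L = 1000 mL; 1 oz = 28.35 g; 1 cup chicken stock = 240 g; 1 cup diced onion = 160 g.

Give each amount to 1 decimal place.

diced onion: 80.0 g; vegetable broth: 20.0 mL; red lentils: 2.3 oz; coconut milk: 41.7 mL; chicken stock: 37.8 g

Scaling factor: 2/12 = 1/6.
diced onion: 3 cup × 1/6 × 160 g/cup = 80.0 g
vegetable broth: 120 mL × 1/6 = 20.0 mL
red lentils: 14 oz × 1/6 ≈ 2.3 oz
coconut milk: 0.25 L × 1/6 × 1000 mL/L ≈ 41.7 mL
chicken stock: 8 oz × 1/6 × 28.35 g/oz = 37.8 g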